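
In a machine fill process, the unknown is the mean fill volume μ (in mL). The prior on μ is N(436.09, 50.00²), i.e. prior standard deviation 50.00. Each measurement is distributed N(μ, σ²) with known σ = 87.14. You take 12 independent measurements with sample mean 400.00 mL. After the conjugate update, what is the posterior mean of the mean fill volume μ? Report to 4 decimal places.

407.2897

For Normal data with known variance σ², a Normal(μ₀, σ₀²) prior on μ is conjugate. Posterior precision = 1/σ₀² + n/σ²; posterior mean is the precision-weighted average of μ₀ and x̄.
n·x̄ = 12·400.00 = 4800.
σ₀² = 50.00² = 2500, σ² = 87.14² = 7593.3796; σ² + n·σ₀² = 7593.3796 + 12·2500 = 37593.3796.
Posterior mean = (μ₀/σ₀² + n·x̄/σ²)/(1/σ₀² + n/σ²) = (σ²·μ₀ + σ₀²·n·x̄)/(σ² + n·σ₀²) = (7593.3796·436.09 + 2500·4800)/37593.3796 = 15311396.909764/37593.3796 = 407.2897.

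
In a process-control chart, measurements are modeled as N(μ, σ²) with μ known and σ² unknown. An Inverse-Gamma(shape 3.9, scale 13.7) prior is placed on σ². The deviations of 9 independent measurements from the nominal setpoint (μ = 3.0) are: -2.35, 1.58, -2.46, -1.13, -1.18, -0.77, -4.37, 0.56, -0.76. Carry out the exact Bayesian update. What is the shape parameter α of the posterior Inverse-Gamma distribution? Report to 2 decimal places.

With known mean μ and an Inverse-Gamma(α, β) prior on σ², the Normal likelihood is conjugate: posterior is Inv-Gamma(α + n/2, β + Σ(xᵢ−μ)²/2).
Σ(xᵢ−μ)² = (-2.35)² + (1.58)² + (-2.46)² + (-1.13)² + (-1.18)² + (-0.77)² + (-4.37)² + (0.56)² + (-0.76)² = 37.3208.
Posterior: Inv-Gamma(3.9 + 9/2, 13.7 + 37.3208/2) = Inv-Gamma(8.40, 32.36040).
Posterior α = 8.40.

8.40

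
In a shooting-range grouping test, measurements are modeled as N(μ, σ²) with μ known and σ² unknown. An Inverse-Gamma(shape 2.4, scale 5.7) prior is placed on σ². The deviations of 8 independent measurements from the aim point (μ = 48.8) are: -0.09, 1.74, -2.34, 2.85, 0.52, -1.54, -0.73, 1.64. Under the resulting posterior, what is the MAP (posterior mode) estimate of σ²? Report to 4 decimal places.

2.2904

With known mean μ and an Inverse-Gamma(α, β) prior on σ², the Normal likelihood is conjugate: posterior is Inv-Gamma(α + n/2, β + Σ(xᵢ−μ)²/2).
Σ(xᵢ−μ)² = (-0.09)² + (1.74)² + (-2.34)² + (2.85)² + (0.52)² + (-1.54)² + (-0.73)² + (1.64)² = 22.4983.
Posterior: Inv-Gamma(2.4 + 8/2, 5.7 + 22.4983/2) = Inv-Gamma(6.40, 16.94915).
Mode = β/(α+1) = 16.94915/7.40 = 2.2904.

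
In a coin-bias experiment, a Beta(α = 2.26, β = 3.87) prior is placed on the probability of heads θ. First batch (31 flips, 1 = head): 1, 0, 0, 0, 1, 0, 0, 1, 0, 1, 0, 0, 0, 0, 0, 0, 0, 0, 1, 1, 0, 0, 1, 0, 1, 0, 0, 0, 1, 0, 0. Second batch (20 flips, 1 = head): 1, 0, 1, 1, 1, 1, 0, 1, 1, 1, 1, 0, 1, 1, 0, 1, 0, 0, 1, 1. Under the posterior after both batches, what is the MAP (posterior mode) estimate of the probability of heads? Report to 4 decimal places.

The Beta prior is conjugate to a Binomial/Bernoulli likelihood; the update adds successes to α and failures to β.
After batch 1: Beta(2.26+9, 3.87+22) = Beta(11.26, 25.87).
After batch 2: Beta(11.26+14, 25.87+6) = Beta(25.26, 31.87).
Mode of Beta(a,b) for a,b>1 is (a−1)/(a+b−2) = 24.26/55.13 = 0.4401.

0.4401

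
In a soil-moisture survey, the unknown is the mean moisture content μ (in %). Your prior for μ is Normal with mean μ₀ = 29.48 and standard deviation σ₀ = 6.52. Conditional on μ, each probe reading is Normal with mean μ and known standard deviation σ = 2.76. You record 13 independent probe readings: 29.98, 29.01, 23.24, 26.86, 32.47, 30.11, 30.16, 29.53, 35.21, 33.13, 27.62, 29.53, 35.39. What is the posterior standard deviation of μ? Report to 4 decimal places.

0.7603

For Normal data with known variance σ², a Normal(μ₀, σ₀²) prior on μ is conjugate. Posterior precision = 1/σ₀² + n/σ²; posterior mean is the precision-weighted average of μ₀ and x̄.
σ₀² = 6.52² = 42.5104, σ² = 2.76² = 7.6176; σ² + n·σ₀² = 7.6176 + 13·42.5104 = 560.2528.
Posterior precision = 1/σ₀² + n/σ² = 1/42.5104 + 13/7.6176 = (σ² + n·σ₀²)/(σ₀²σ²) = 560.2528/(42.5104·7.6176); posterior variance σₙ² = σ₀²σ²/(σ² + n·σ₀²) = 42.5104·7.6176/560.2528 = 0.578002.
Posterior SD = √σₙ² = √(42.5104·7.6176/560.2528) = 0.7603.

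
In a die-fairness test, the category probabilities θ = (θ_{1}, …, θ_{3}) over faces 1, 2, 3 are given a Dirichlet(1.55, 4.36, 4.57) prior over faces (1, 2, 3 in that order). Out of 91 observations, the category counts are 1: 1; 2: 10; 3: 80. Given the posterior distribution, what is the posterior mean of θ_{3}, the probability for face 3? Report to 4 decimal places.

The Dirichlet prior is conjugate to the Multinomial likelihood: each posterior αⱼ = prior αⱼ + observed count nⱼ.
Posterior concentration: (2.55, 14.36, 84.57), total = 101.48.
E[θ_{3}|data] = α_{3}/Σα = 84.57/101.48 = 0.8334.

0.8334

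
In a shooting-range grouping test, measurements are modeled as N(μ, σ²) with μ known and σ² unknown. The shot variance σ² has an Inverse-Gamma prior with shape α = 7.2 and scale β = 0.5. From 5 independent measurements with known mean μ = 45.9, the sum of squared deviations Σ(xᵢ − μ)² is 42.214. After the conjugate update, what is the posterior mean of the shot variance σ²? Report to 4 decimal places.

2.4836

With known mean μ and an Inverse-Gamma(α, β) prior on σ², the Normal likelihood is conjugate: posterior is Inv-Gamma(α + n/2, β + Σ(xᵢ−μ)²/2).
Posterior: Inv-Gamma(7.2 + 5/2, 0.5 + 42.214/2) = Inv-Gamma(9.70, 21.6070).
E[σ²|data] = β/(α−1) = 21.6070/8.70 = 2.4836.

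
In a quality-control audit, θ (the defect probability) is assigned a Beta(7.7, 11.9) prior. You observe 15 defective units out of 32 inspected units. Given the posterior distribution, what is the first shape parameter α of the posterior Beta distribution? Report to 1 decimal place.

The Beta prior is conjugate to a Binomial/Bernoulli likelihood; the update adds successes to α and failures to β.
Posterior: Beta(α+k, β+n−k) = Beta(7.7+15, 11.9+17) = Beta(22.7, 28.9).
Posterior α = 22.7.

22.7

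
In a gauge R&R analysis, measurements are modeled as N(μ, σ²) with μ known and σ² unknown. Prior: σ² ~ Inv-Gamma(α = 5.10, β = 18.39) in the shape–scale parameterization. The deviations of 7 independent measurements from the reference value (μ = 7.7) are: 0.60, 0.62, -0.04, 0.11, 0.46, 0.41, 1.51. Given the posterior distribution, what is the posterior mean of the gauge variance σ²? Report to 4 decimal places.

2.6446

With known mean μ and an Inverse-Gamma(α, β) prior on σ², the Normal likelihood is conjugate: posterior is Inv-Gamma(α + n/2, β + Σ(xᵢ−μ)²/2).
Σ(xᵢ−μ)² = (0.60)² + (0.62)² + (-0.04)² + (0.11)² + (0.46)² + (0.41)² + (1.51)² = 3.4179.
Posterior: Inv-Gamma(5.10 + 7/2, 18.39 + 3.4179/2) = Inv-Gamma(8.60, 20.09895).
E[σ²|data] = β/(α−1) = 20.09895/7.60 = 2.6446.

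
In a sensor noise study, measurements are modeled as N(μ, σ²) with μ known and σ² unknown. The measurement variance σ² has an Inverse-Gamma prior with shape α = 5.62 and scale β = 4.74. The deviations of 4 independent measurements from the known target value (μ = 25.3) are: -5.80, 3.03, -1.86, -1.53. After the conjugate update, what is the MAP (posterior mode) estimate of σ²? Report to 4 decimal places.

3.3702

With known mean μ and an Inverse-Gamma(α, β) prior on σ², the Normal likelihood is conjugate: posterior is Inv-Gamma(α + n/2, β + Σ(xᵢ−μ)²/2).
Σ(xᵢ−μ)² = (-5.80)² + (3.03)² + (-1.86)² + (-1.53)² = 48.6214.
Posterior: Inv-Gamma(5.62 + 4/2, 4.74 + 48.6214/2) = Inv-Gamma(7.62, 29.05070).
Mode = β/(α+1) = 29.05070/8.62 = 3.3702.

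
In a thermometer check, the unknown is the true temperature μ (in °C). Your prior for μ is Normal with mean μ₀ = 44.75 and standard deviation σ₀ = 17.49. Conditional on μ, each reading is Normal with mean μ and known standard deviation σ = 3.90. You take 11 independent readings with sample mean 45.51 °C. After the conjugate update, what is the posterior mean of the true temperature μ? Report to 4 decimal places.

For Normal data with known variance σ², a Normal(μ₀, σ₀²) prior on μ is conjugate. Posterior precision = 1/σ₀² + n/σ²; posterior mean is the precision-weighted average of μ₀ and x̄.
n·x̄ = 11·45.51 = 500.61.
σ₀² = 17.49² = 305.9001, σ² = 3.90² = 15.21; σ² + n·σ₀² = 15.21 + 11·305.9001 = 3380.1111.
Posterior mean = (μ₀/σ₀² + n·x̄/σ²)/(1/σ₀² + n/σ²) = (σ²·μ₀ + σ₀²·n·x̄)/(σ² + n·σ₀²) = (15.21·44.75 + 305.9001·500.61)/3380.1111 = 153817.296561/3380.1111 = 45.5066.

45.5066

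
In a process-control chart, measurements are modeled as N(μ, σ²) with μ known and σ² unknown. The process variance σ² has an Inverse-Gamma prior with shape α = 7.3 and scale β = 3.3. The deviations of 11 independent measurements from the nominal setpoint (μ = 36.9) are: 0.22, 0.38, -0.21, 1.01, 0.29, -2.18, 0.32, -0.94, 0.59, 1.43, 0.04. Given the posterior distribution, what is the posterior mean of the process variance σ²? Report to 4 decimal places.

With known mean μ and an Inverse-Gamma(α, β) prior on σ², the Normal likelihood is conjugate: posterior is Inv-Gamma(α + n/2, β + Σ(xᵢ−μ)²/2).
Σ(xᵢ−μ)² = (0.22)² + (0.38)² + (-0.21)² + (1.01)² + (0.29)² + (-2.18)² + (0.32)² + (-0.94)² + (0.59)² + (1.43)² + (0.04)² = 9.4741.
Posterior: Inv-Gamma(7.3 + 11/2, 3.3 + 9.4741/2) = Inv-Gamma(12.80, 8.03705).
E[σ²|data] = β/(α−1) = 8.03705/11.80 = 0.6811.

0.6811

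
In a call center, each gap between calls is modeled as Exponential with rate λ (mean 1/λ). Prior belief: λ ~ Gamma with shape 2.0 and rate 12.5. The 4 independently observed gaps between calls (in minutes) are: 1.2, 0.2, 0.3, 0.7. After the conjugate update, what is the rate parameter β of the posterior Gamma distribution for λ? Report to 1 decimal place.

14.9

With a Gamma(shape α, rate β) prior on the exponential rate λ, the posterior after n observations with total T = Σxᵢ is Gamma(α+n, β+T).
Sum of observations T = 2.4 minutes; n = 4.
Posterior: Gamma(2.0+4, 12.5+2.4) = Gamma(6.0, 14.9).
Posterior β = 14.9.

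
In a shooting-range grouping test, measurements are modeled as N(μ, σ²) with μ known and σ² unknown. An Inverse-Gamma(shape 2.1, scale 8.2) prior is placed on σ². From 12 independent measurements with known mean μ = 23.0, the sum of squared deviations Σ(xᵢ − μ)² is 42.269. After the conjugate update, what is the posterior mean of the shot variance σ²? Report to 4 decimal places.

4.1316

With known mean μ and an Inverse-Gamma(α, β) prior on σ², the Normal likelihood is conjugate: posterior is Inv-Gamma(α + n/2, β + Σ(xᵢ−μ)²/2).
Posterior: Inv-Gamma(2.1 + 12/2, 8.2 + 42.269/2) = Inv-Gamma(8.10, 29.3345).
E[σ²|data] = β/(α−1) = 29.3345/7.10 = 4.1316.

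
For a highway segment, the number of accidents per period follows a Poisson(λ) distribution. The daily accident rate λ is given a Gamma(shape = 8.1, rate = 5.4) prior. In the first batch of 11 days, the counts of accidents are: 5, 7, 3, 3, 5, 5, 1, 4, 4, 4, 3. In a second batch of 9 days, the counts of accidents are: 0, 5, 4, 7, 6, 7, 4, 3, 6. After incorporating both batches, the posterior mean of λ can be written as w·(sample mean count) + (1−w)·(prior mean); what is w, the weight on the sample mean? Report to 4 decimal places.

With a Gamma(shape α, rate β) prior, the Poisson likelihood is conjugate: the posterior is Gamma(α + ΣXᵢ, β + n).
Total number of days: n = 11 + 9 = 20.
Posterior mean = (α₀+S)/(β₀+n) = [n/(β₀+n)]·(S/n) + [β₀/(β₀+n)]·(α₀/β₀), so only n and β₀ enter the weight.
Weight on data w = n/(β₀+n) = 20/(5.4+20) = 20/25.4 = 0.7874.

0.7874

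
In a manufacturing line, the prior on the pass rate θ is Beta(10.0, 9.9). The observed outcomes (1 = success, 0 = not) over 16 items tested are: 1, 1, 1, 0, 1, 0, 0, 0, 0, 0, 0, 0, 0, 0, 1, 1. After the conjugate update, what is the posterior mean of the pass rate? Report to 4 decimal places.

The Beta prior is conjugate to a Binomial/Bernoulli likelihood; the update adds successes to α and failures to β.
Posterior: Beta(α+k, β+n−k) = Beta(10.0+6, 9.9+10) = Beta(16.0, 19.9).
Posterior mean = α/(α+β) = 16.0/35.9 = 0.4457.

0.4457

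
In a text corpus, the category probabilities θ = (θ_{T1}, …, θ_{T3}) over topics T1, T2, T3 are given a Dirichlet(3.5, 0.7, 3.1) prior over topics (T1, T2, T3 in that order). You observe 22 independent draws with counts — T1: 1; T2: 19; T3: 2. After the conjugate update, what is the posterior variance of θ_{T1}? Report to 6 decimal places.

The Dirichlet prior is conjugate to the Multinomial likelihood: each posterior αⱼ = prior αⱼ + observed count nⱼ.
Posterior concentration: (4.5, 19.7, 5.1), total = 29.3.
Var[θ_j] = α_j(Σα−α_j)/((Σα)²(Σα+1)) = 4.5·24.8/(29.3²·30.3) = 0.004290.

0.004290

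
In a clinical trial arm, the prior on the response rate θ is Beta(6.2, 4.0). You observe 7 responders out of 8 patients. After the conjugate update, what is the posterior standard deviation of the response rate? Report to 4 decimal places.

0.1019

The Beta prior is conjugate to a Binomial/Bernoulli likelihood; the update adds successes to α and failures to β.
Posterior: Beta(α+k, β+n−k) = Beta(6.2+7, 4.0+1) = Beta(13.2, 5.0).
Var = αβ/((α+β)²(α+β+1)) = 13.2·5.0/(18.2²·19.2) = 0.01037767; SD = √0.01037767 = 0.1019.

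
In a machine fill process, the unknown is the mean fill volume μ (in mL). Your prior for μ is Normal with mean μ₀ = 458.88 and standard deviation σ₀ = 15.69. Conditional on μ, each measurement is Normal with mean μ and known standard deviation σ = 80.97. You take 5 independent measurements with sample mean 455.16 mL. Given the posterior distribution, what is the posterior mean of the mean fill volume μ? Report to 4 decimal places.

For Normal data with known variance σ², a Normal(μ₀, σ₀²) prior on μ is conjugate. Posterior precision = 1/σ₀² + n/σ²; posterior mean is the precision-weighted average of μ₀ and x̄.
n·x̄ = 5·455.16 = 2275.8.
σ₀² = 15.69² = 246.1761, σ² = 80.97² = 6556.1409; σ² + n·σ₀² = 6556.1409 + 5·246.1761 = 7787.0214.
Posterior mean = (μ₀/σ₀² + n·x̄/σ²)/(1/σ₀² + n/σ²) = (σ²·μ₀ + σ₀²·n·x̄)/(σ² + n·σ₀²) = (6556.1409·458.88 + 246.1761·2275.8)/7787.0214 = 3568729.504572/7787.0214 = 458.2920.

458.2920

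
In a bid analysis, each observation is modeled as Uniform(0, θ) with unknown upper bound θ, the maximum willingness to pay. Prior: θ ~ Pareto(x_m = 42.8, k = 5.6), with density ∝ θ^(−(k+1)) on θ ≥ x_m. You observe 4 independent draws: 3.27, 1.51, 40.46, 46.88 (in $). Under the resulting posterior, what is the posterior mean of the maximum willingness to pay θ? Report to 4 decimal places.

52.3312

A Pareto(scale x_m, shape k) prior on the upper bound θ of Uniform(0, θ) is conjugate: posterior is Pareto(max(x_m, max xᵢ), k + n).
Sample maximum = 46.88; prior scale x_m = 42.8 → posterior scale = max = 46.88.
Posterior shape = 5.6 + 4 = 9.6.
E[θ|data] = k·x_m/(k−1) = 9.6·46.88/8.6 = 52.3312.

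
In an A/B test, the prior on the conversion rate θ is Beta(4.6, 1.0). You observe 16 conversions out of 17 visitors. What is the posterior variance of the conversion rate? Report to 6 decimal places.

0.003418

The Beta prior is conjugate to a Binomial/Bernoulli likelihood; the update adds successes to α and failures to β.
Posterior: Beta(α+k, β+n−k) = Beta(4.6+16, 1.0+1) = Beta(20.6, 2.0).
Var = αβ/((α+β)²(α+β+1)) = 20.6·2.0/(22.6²·23.6) = 0.003418.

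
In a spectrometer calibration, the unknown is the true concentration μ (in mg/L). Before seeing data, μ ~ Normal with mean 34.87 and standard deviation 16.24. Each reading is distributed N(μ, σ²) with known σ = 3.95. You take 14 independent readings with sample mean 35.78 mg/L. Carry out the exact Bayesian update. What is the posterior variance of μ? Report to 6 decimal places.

1.109775

For Normal data with known variance σ², a Normal(μ₀, σ₀²) prior on μ is conjugate. Posterior precision = 1/σ₀² + n/σ²; posterior mean is the precision-weighted average of μ₀ and x̄.
σ₀² = 16.24² = 263.7376, σ² = 3.95² = 15.6025; σ² + n·σ₀² = 15.6025 + 14·263.7376 = 3707.9289.
Posterior precision = 1/σ₀² + n/σ² = 1/263.7376 + 14/15.6025 = (σ² + n·σ₀²)/(σ₀²σ²) = 3707.9289/(263.7376·15.6025); posterior variance σₙ² = σ₀²σ²/(σ² + n·σ₀²) = 263.7376·15.6025/3707.9289 = 1.109775.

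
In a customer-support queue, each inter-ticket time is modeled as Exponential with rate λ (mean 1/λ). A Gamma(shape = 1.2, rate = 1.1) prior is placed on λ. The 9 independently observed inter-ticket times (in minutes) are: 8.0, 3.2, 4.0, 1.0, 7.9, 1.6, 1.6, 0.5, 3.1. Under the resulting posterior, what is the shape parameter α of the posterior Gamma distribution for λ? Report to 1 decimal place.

With a Gamma(shape α, rate β) prior on the exponential rate λ, the posterior after n observations with total T = Σxᵢ is Gamma(α+n, β+T).
Sum of observations T = 30.9 minutes; n = 9.
Posterior: Gamma(1.2+9, 1.1+30.9) = Gamma(10.2, 32.0).
Posterior α = 10.2.

10.2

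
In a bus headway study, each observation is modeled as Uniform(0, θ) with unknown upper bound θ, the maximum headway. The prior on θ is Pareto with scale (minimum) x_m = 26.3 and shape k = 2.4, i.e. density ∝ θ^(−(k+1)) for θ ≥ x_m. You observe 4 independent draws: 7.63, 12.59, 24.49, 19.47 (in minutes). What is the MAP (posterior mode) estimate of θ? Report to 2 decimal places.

A Pareto(scale x_m, shape k) prior on the upper bound θ of Uniform(0, θ) is conjugate: posterior is Pareto(max(x_m, max xᵢ), k + n).
Sample maximum = 24.49; prior scale x_m = 26.3 → posterior scale = max = 26.30.
Posterior shape = 2.4 + 4 = 6.4.
The Pareto density is decreasing on [x_m, ∞), so the mode is x_m = 26.30.

26.30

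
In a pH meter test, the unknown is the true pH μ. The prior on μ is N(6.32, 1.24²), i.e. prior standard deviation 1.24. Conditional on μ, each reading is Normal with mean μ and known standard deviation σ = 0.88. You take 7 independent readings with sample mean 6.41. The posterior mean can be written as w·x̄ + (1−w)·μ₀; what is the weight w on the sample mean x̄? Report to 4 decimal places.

For Normal data with known variance σ², a Normal(μ₀, σ₀²) prior on μ is conjugate. Posterior precision = 1/σ₀² + n/σ²; posterior mean is the precision-weighted average of μ₀ and x̄.
σ₀² = 1.24² = 1.5376, σ² = 0.88² = 0.7744. Prior precision 1/σ₀² = 1/1.5376; data precision n/σ² = 7/0.7744.
w = (n/σ²)/(1/σ₀² + n/σ²) = n·σ₀²/(σ² + n·σ₀²) = 7·1.5376/(0.7744 + 7·1.5376) = 10.7632/11.5376 = 0.9329.

0.9329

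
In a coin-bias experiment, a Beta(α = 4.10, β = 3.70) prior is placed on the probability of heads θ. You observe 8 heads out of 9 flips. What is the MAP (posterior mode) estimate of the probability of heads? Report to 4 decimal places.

0.7500

The Beta prior is conjugate to a Binomial/Bernoulli likelihood; the update adds successes to α and failures to β.
Posterior: Beta(α+k, β+n−k) = Beta(4.10+8, 3.70+1) = Beta(12.10, 4.70).
Mode of Beta(a,b) for a,b>1 is (a−1)/(a+b−2) = 11.10/14.80 = 0.7500.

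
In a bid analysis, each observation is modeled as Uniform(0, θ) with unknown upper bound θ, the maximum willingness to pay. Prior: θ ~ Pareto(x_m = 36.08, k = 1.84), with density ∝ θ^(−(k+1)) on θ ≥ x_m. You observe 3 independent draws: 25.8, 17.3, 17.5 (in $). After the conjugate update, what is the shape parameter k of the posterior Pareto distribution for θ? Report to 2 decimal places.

4.84

A Pareto(scale x_m, shape k) prior on the upper bound θ of Uniform(0, θ) is conjugate: posterior is Pareto(max(x_m, max xᵢ), k + n).
Sample maximum = 25.8; prior scale x_m = 36.08 → posterior scale = max = 36.08.
Posterior shape = 1.84 + 3 = 4.84.
Posterior shape k = 4.84.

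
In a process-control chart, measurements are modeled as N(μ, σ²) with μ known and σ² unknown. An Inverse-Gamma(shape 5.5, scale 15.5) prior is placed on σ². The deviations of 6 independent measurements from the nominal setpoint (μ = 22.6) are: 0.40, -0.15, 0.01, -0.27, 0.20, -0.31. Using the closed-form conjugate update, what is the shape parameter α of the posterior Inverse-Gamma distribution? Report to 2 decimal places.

With known mean μ and an Inverse-Gamma(α, β) prior on σ², the Normal likelihood is conjugate: posterior is Inv-Gamma(α + n/2, β + Σ(xᵢ−μ)²/2).
Σ(xᵢ−μ)² = (0.40)² + (-0.15)² + (0.01)² + (-0.27)² + (0.20)² + (-0.31)² = 0.3916.
Posterior: Inv-Gamma(5.5 + 6/2, 15.5 + 0.3916/2) = Inv-Gamma(8.50, 15.69580).
Posterior α = 8.50.

8.50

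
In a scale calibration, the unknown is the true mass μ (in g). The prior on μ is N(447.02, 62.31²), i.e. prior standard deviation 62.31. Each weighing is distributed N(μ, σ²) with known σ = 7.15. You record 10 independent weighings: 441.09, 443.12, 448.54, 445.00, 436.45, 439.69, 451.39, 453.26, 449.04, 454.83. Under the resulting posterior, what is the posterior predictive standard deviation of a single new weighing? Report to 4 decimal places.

7.4985

For Normal data with known variance σ², a Normal(μ₀, σ₀²) prior on μ is conjugate. Posterior precision = 1/σ₀² + n/σ²; posterior mean is the precision-weighted average of μ₀ and x̄.
σ₀² = 62.31² = 3882.5361, σ² = 7.15² = 51.1225; σ² + n·σ₀² = 51.1225 + 10·3882.5361 = 38876.4835.
Posterior precision = 1/σ₀² + n/σ² = 1/3882.5361 + 10/51.1225 = (σ² + n·σ₀²)/(σ₀²σ²) = 38876.4835/(3882.5361·51.1225); posterior variance σₙ² = σ₀²σ²/(σ² + n·σ₀²) = 3882.5361·51.1225/38876.4835 = 5.105527.
Predictive variance for one new observation = σₙ² + σ² = 3882.5361·51.1225/38876.4835 + 51.1225 = σ²·(σ₀² + 38876.4835)/38876.4835 = 51.1225·42759.0196/38876.4835 = 56.228027; SD = √(51.1225·42759.0196/38876.4835) = 7.4985.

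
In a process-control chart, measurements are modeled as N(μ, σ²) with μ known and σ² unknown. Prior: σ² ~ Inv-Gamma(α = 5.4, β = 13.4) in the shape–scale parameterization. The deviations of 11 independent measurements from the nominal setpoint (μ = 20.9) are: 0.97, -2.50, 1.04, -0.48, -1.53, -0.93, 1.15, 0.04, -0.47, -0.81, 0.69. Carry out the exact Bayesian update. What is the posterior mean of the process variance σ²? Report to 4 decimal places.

With known mean μ and an Inverse-Gamma(α, β) prior on σ², the Normal likelihood is conjugate: posterior is Inv-Gamma(α + n/2, β + Σ(xᵢ−μ)²/2).
Σ(xᵢ−μ)² = (0.97)² + (-2.50)² + (1.04)² + (-0.48)² + (-1.53)² + (-0.93)² + (1.15)² + (0.04)² + (-0.47)² + (-0.81)² + (0.69)² = 14.3859.
Posterior: Inv-Gamma(5.4 + 11/2, 13.4 + 14.3859/2) = Inv-Gamma(10.90, 20.59295).
E[σ²|data] = β/(α−1) = 20.59295/9.90 = 2.0801.

2.0801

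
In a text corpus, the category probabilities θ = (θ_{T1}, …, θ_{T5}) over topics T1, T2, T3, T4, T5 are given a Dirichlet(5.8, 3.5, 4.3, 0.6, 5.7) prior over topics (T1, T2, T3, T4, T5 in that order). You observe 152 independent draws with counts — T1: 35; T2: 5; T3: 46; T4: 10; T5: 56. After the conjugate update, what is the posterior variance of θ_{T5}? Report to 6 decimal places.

The Dirichlet prior is conjugate to the Multinomial likelihood: each posterior αⱼ = prior αⱼ + observed count nⱼ.
Posterior concentration: (40.8, 8.5, 50.3, 10.6, 61.7), total = 171.9.
Var[θ_j] = α_j(Σα−α_j)/((Σα)²(Σα+1)) = 61.7·110.2/(171.9²·172.9) = 0.001331.

0.001331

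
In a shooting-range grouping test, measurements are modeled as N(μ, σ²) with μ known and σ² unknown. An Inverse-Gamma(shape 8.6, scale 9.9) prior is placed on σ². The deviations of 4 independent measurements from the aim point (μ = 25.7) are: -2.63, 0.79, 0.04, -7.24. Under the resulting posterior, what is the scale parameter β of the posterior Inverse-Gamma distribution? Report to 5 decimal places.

39.88010

With known mean μ and an Inverse-Gamma(α, β) prior on σ², the Normal likelihood is conjugate: posterior is Inv-Gamma(α + n/2, β + Σ(xᵢ−μ)²/2).
Σ(xᵢ−μ)² = (-2.63)² + (0.79)² + (0.04)² + (-7.24)² = 59.9602.
Posterior: Inv-Gamma(8.6 + 4/2, 9.9 + 59.9602/2) = Inv-Gamma(10.60, 39.88010).
Posterior β = 39.88010.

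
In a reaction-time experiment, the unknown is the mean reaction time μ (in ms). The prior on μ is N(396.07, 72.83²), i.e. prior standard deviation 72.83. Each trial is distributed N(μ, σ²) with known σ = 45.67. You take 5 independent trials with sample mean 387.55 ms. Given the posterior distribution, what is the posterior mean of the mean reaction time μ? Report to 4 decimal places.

388.1712

For Normal data with known variance σ², a Normal(μ₀, σ₀²) prior on μ is conjugate. Posterior precision = 1/σ₀² + n/σ²; posterior mean is the precision-weighted average of μ₀ and x̄.
n·x̄ = 5·387.55 = 1937.75.
σ₀² = 72.83² = 5304.2089, σ² = 45.67² = 2085.7489; σ² + n·σ₀² = 2085.7489 + 5·5304.2089 = 28606.7934.
Posterior mean = (μ₀/σ₀² + n·x̄/σ²)/(1/σ₀² + n/σ²) = (σ²·μ₀ + σ₀²·n·x̄)/(σ² + n·σ₀²) = (2085.7489·396.07 + 5304.2089·1937.75)/28606.7934 = 11104333.362798/28606.7934 = 388.1712.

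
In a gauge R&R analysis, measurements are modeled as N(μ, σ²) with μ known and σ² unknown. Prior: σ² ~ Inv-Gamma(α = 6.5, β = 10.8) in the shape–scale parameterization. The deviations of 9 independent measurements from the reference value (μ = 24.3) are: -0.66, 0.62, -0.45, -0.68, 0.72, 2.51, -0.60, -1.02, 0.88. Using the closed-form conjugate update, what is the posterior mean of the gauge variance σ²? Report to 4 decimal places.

1.6039

With known mean μ and an Inverse-Gamma(α, β) prior on σ², the Normal likelihood is conjugate: posterior is Inv-Gamma(α + n/2, β + Σ(xᵢ−μ)²/2).
Σ(xᵢ−μ)² = (-0.66)² + (0.62)² + (-0.45)² + (-0.68)² + (0.72)² + (2.51)² + (-0.60)² + (-1.02)² + (0.88)² = 10.4782.
Posterior: Inv-Gamma(6.5 + 9/2, 10.8 + 10.4782/2) = Inv-Gamma(11.00, 16.03910).
E[σ²|data] = β/(α−1) = 16.03910/10.00 = 1.6039.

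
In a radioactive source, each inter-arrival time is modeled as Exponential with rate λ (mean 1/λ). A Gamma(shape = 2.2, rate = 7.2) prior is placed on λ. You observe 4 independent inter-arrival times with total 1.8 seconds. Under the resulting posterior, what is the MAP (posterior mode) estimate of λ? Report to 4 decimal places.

With a Gamma(shape α, rate β) prior on the exponential rate λ, the posterior after n observations with total T = Σxᵢ is Gamma(α+n, β+T).
Posterior: Gamma(2.2+4, 7.2+1.8) = Gamma(6.2, 9.0).
Mode = (α−1)/β = 0.5778.

0.5778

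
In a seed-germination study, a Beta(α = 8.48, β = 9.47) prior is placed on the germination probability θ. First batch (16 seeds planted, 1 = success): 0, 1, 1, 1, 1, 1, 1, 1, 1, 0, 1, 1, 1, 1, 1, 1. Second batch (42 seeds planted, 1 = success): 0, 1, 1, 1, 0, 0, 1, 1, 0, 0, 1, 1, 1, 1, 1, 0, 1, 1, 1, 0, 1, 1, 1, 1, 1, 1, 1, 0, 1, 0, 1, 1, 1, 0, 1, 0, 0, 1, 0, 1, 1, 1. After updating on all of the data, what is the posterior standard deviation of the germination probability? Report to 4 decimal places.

The Beta prior is conjugate to a Binomial/Bernoulli likelihood; the update adds successes to α and failures to β.
After batch 1: Beta(8.48+14, 9.47+2) = Beta(22.48, 11.47).
After batch 2: Beta(22.48+29, 11.47+13) = Beta(51.48, 24.47).
Var = αβ/((α+β)²(α+β+1)) = 51.48·24.47/(75.95²·76.95) = 0.00283797; SD = √0.00283797 = 0.0533.

0.0533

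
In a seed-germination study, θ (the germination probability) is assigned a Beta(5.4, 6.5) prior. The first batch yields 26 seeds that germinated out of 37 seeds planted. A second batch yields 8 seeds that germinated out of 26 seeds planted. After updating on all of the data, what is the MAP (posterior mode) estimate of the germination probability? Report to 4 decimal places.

0.5267

The Beta prior is conjugate to a Binomial/Bernoulli likelihood; the update adds successes to α and failures to β.
After batch 1: Beta(5.4+26, 6.5+11) = Beta(31.4, 17.5).
After batch 2: Beta(31.4+8, 17.5+18) = Beta(39.4, 35.5).
Mode of Beta(a,b) for a,b>1 is (a−1)/(a+b−2) = 38.4/72.9 = 0.5267.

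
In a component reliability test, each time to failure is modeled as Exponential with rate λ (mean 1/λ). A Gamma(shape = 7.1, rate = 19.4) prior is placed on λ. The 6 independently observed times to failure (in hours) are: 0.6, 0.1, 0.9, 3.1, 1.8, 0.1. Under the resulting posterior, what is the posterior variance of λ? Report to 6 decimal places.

With a Gamma(shape α, rate β) prior on the exponential rate λ, the posterior after n observations with total T = Σxᵢ is Gamma(α+n, β+T).
Sum of observations T = 6.6 hours; n = 6.
Posterior: Gamma(7.1+6, 19.4+6.6) = Gamma(13.1, 26.0).
Var = α/β² = 0.019379.

0.019379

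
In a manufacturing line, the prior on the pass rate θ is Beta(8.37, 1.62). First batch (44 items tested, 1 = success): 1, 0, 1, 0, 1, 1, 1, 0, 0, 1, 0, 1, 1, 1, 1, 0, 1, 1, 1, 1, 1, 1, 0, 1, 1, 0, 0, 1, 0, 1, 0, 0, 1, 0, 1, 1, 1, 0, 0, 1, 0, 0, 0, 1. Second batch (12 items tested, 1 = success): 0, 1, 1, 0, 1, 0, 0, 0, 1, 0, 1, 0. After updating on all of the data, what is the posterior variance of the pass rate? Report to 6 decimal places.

0.003593

The Beta prior is conjugate to a Binomial/Bernoulli likelihood; the update adds successes to α and failures to β.
After batch 1: Beta(8.37+26, 1.62+18) = Beta(34.37, 19.62).
After batch 2: Beta(34.37+5, 19.62+7) = Beta(39.37, 26.62).
Var = αβ/((α+β)²(α+β+1)) = 39.37·26.62/(65.99²·66.99) = 0.003593.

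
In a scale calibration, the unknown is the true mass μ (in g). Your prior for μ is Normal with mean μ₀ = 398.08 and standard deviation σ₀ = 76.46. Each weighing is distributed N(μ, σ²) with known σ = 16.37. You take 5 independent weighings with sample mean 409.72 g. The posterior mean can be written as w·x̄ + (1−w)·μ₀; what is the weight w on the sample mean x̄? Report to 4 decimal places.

For Normal data with known variance σ², a Normal(μ₀, σ₀²) prior on μ is conjugate. Posterior precision = 1/σ₀² + n/σ²; posterior mean is the precision-weighted average of μ₀ and x̄.
σ₀² = 76.46² = 5846.1316, σ² = 16.37² = 267.9769. Prior precision 1/σ₀² = 1/5846.1316; data precision n/σ² = 5/267.9769.
w = (n/σ²)/(1/σ₀² + n/σ²) = n·σ₀²/(σ² + n·σ₀²) = 5·5846.1316/(267.9769 + 5·5846.1316) = 29230.658/29498.6349 = 0.9909.

0.9909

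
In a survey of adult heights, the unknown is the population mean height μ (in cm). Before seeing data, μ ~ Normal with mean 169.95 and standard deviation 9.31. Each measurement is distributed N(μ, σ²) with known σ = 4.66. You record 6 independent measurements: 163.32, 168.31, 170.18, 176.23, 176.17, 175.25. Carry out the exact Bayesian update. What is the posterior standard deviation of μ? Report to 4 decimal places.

For Normal data with known variance σ², a Normal(μ₀, σ₀²) prior on μ is conjugate. Posterior precision = 1/σ₀² + n/σ²; posterior mean is the precision-weighted average of μ₀ and x̄.
σ₀² = 9.31² = 86.6761, σ² = 4.66² = 21.7156; σ² + n·σ₀² = 21.7156 + 6·86.6761 = 541.7722.
Posterior precision = 1/σ₀² + n/σ² = 1/86.6761 + 6/21.7156 = (σ² + n·σ₀²)/(σ₀²σ²) = 541.7722/(86.6761·21.7156); posterior variance σₙ² = σ₀²σ²/(σ² + n·σ₀²) = 86.6761·21.7156/541.7722 = 3.474197.
Posterior SD = √σₙ² = √(86.6761·21.7156/541.7722) = 1.8639.

1.8639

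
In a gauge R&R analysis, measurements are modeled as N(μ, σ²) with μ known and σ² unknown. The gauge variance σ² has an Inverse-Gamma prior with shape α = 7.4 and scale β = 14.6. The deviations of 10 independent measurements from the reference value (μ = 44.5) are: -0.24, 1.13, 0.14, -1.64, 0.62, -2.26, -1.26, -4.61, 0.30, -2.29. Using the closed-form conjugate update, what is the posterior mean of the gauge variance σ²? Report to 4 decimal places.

With known mean μ and an Inverse-Gamma(α, β) prior on σ², the Normal likelihood is conjugate: posterior is Inv-Gamma(α + n/2, β + Σ(xᵢ−μ)²/2).
Σ(xᵢ−μ)² = (-0.24)² + (1.13)² + (0.14)² + (-1.64)² + (0.62)² + (-2.26)² + (-1.26)² + (-4.61)² + (0.30)² + (-2.29)² = 37.7095.
Posterior: Inv-Gamma(7.4 + 10/2, 14.6 + 37.7095/2) = Inv-Gamma(12.40, 33.45475).
E[σ²|data] = β/(α−1) = 33.45475/11.40 = 2.9346.

2.9346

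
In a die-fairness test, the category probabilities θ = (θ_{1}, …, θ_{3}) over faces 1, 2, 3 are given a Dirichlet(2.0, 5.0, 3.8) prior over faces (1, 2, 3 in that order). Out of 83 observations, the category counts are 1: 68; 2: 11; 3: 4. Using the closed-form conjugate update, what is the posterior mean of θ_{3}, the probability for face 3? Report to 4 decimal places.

The Dirichlet prior is conjugate to the Multinomial likelihood: each posterior αⱼ = prior αⱼ + observed count nⱼ.
Posterior concentration: (70.0, 16.0, 7.8), total = 93.8.
E[θ_{3}|data] = α_{3}/Σα = 7.8/93.8 = 0.0832.

0.0832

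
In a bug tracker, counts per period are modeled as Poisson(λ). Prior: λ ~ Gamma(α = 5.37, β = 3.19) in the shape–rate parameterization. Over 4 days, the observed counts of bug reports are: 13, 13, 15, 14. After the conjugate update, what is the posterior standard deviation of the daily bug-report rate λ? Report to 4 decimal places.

1.0806

With a Gamma(shape α, rate β) prior, the Poisson likelihood is conjugate: the posterior is Gamma(α + ΣXᵢ, β + n).
Sum of counts S = 55 over n = 4 days.
Posterior: Gamma(α+S, β+n) = Gamma(5.37+55, 3.19+4) = Gamma(60.37, 7.19).
SD = √α/β = √60.37/7.19 = 1.0806.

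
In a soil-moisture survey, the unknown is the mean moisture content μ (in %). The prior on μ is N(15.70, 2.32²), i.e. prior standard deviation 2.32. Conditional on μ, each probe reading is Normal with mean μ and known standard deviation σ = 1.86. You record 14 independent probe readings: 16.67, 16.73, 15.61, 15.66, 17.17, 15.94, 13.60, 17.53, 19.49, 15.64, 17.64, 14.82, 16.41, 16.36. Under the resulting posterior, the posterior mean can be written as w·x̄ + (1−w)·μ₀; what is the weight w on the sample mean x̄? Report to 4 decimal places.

0.9561

For Normal data with known variance σ², a Normal(μ₀, σ₀²) prior on μ is conjugate. Posterior precision = 1/σ₀² + n/σ²; posterior mean is the precision-weighted average of μ₀ and x̄.
σ₀² = 2.32² = 5.3824, σ² = 1.86² = 3.4596. Prior precision 1/σ₀² = 1/5.3824; data precision n/σ² = 14/3.4596.
w = (n/σ²)/(1/σ₀² + n/σ²) = n·σ₀²/(σ² + n·σ₀²) = 14·5.3824/(3.4596 + 14·5.3824) = 75.3536/78.8132 = 0.9561.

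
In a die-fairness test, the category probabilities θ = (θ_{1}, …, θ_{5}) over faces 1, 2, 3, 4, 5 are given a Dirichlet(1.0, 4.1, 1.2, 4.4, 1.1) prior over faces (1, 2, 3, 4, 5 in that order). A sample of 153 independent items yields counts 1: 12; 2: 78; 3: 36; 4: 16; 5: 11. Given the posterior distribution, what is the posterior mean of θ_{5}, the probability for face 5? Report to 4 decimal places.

0.0734

The Dirichlet prior is conjugate to the Multinomial likelihood: each posterior αⱼ = prior αⱼ + observed count nⱼ.
Posterior concentration: (13.0, 82.1, 37.2, 20.4, 12.1), total = 164.8.
E[θ_{5}|data] = α_{5}/Σα = 12.1/164.8 = 0.0734.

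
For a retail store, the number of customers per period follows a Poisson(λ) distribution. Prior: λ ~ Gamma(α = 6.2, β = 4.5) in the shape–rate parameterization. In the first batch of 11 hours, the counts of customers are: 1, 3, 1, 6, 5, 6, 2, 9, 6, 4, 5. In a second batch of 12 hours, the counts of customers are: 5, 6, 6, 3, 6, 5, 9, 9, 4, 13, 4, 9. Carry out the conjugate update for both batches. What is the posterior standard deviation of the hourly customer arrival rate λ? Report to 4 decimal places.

With a Gamma(shape α, rate β) prior, the Poisson likelihood is conjugate: the posterior is Gamma(α + ΣXᵢ, β + n).
Batch 1: sum of counts S = 48 over n = 11 hours.
After batch 1: Gamma(α+S, β+n) = Gamma(6.2+48, 4.5+11) = Gamma(54.2, 15.5).
Batch 2: sum of counts S = 79 over n = 12 hours.
After batch 2: Gamma(α+S, β+n) = Gamma(54.2+79, 15.5+12) = Gamma(133.2, 27.5).
SD = √α/β = √133.2/27.5 = 0.4197.

0.4197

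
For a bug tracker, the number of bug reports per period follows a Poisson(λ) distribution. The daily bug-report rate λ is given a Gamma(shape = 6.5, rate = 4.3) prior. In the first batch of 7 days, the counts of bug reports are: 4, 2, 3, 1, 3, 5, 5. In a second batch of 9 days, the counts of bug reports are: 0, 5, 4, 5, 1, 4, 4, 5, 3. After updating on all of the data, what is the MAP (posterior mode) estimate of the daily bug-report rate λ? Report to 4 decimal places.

With a Gamma(shape α, rate β) prior, the Poisson likelihood is conjugate: the posterior is Gamma(α + ΣXᵢ, β + n).
Batch 1: sum of counts S = 23 over n = 7 days.
After batch 1: Gamma(α+S, β+n) = Gamma(6.5+23, 4.3+7) = Gamma(29.5, 11.3).
Batch 2: sum of counts S = 31 over n = 9 days.
After batch 2: Gamma(α+S, β+n) = Gamma(29.5+31, 11.3+9) = Gamma(60.5, 20.3).
Mode of Gamma(α,β) for α≥1 is (α−1)/β = 59.5/20.3 = 2.9310.

2.9310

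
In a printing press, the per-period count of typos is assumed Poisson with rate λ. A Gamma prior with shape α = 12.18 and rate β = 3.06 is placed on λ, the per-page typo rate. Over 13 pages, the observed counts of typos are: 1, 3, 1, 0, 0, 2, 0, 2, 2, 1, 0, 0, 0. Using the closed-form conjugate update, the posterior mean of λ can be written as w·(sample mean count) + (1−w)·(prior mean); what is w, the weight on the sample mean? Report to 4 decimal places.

With a Gamma(shape α, rate β) prior, the Poisson likelihood is conjugate: the posterior is Gamma(α + ΣXᵢ, β + n).
Posterior mean = (α₀+S)/(β₀+n) = [n/(β₀+n)]·(S/n) + [β₀/(β₀+n)]·(α₀/β₀), so only n and β₀ enter the weight.
Weight on data w = n/(β₀+n) = 13/(3.06+13) = 13/16.06 = 0.8095.

0.8095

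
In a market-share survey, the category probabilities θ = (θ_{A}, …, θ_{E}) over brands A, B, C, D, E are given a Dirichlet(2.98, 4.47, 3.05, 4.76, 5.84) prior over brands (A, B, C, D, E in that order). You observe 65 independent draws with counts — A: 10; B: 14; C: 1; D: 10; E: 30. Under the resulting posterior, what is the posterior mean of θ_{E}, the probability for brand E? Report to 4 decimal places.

0.4163

The Dirichlet prior is conjugate to the Multinomial likelihood: each posterior αⱼ = prior αⱼ + observed count nⱼ.
Posterior concentration: (12.98, 18.47, 4.05, 14.76, 35.84), total = 86.10.
E[θ_{E}|data] = α_{E}/Σα = 35.84/86.10 = 0.4163.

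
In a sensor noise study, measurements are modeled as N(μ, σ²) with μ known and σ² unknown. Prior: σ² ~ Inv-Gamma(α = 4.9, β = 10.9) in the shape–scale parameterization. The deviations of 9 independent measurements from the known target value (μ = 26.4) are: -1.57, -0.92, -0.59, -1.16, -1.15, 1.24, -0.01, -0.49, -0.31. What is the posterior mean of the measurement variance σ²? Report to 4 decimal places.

With known mean μ and an Inverse-Gamma(α, β) prior on σ², the Normal likelihood is conjugate: posterior is Inv-Gamma(α + n/2, β + Σ(xᵢ−μ)²/2).
Σ(xᵢ−μ)² = (-1.57)² + (-0.92)² + (-0.59)² + (-1.16)² + (-1.15)² + (1.24)² + (-0.01)² + (-0.49)² + (-0.31)² = 8.2014.
Posterior: Inv-Gamma(4.9 + 9/2, 10.9 + 8.2014/2) = Inv-Gamma(9.40, 15.00070).
E[σ²|data] = β/(α−1) = 15.00070/8.40 = 1.7858.

1.7858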